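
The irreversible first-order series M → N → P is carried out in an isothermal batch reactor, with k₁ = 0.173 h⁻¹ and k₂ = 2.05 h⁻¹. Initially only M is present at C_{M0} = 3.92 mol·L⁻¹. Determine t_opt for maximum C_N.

1.32 h

Setting dC_N/dt = 0 gives t_opt = ln(k₂/k₁)/(k₂−k₁).
= ln(2.05/0.173)/(2.05−0.173) = ln(11.85)/1.877 = 2.472/1.877 = 1.32 h.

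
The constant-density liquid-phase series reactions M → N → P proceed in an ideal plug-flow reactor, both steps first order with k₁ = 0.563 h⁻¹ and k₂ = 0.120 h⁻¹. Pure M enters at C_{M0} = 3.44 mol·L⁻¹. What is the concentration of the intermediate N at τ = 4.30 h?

The intermediate concentration in a first-order A→B→C sequence is C_N = k₁C_{M0}(e^(−k₁τ) − e^(−k₂τ))/(k₂−k₁).
e^(−k₁τ) = e^(−0.563×4.30) = e^(−2.421) = 0.08884; e^(−k₂τ) = e^(−0.5160) = 0.5969.
C_N = 0.563×3.44/(0.120−0.563) × (0.08884−0.5969) = (-4.372)×(-0.5081) = 2.221 mol·L⁻¹.

2.22 mol·L⁻¹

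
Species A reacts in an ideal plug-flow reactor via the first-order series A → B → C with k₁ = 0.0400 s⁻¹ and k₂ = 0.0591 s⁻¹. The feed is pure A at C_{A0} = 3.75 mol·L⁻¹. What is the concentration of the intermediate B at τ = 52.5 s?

0.609 mol·L⁻¹

For first-order series with pure A initially, C_B(τ) = k₁C_{A0}/(k₂−k₁)·(e^(−k₁τ) − e^(−k₂τ)).
e^(−k₁τ) = e^(−0.0400×52.5) = e^(−2.100) = 0.1225; e^(−k₂τ) = e^(−3.103) = 0.04493.
C_B = 0.0400×3.75/(0.0591−0.0400) × (0.1225−0.04493) = 7.853×0.07753 = 0.6089 mol·L⁻¹.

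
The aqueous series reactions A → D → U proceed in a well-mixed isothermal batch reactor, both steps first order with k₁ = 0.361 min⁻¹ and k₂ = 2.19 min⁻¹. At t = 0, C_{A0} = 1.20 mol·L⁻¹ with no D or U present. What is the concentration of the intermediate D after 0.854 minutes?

0.138 mol·L⁻¹

The intermediate concentration in a first-order A→B→C sequence is C_D = k₁C_{A0}(e^(−k₁t) − e^(−k₂t))/(k₂−k₁).
e^(−k₁t) = e^(−0.361×0.854) = e^(−0.3083) = 0.7347; e^(−k₂t) = e^(−1.870) = 0.1541.
C_D = 0.361×1.20/(2.19−0.361) × (0.7347−0.1541) = 0.2369×0.5806 = 0.1375 mol·L⁻¹.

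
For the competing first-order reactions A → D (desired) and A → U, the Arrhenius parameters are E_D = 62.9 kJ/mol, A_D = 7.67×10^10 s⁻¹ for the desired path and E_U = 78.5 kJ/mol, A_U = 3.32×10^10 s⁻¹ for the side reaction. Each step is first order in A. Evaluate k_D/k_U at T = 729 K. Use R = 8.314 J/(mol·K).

30.3

With equal orders, S_{D/U} = k_D/k_U = (A_D/A_U)·exp[(E_U−E_D)/(RT)].
(E_U−E_D)/(RT) = (78.5−62.9)×10³/(8.314×729) = 15600/6061 = 2.574.
k_D/k_U = (7.67×10^10/3.32×10^10)·exp(2.574) = 2.310 × 13.12 = 30.3.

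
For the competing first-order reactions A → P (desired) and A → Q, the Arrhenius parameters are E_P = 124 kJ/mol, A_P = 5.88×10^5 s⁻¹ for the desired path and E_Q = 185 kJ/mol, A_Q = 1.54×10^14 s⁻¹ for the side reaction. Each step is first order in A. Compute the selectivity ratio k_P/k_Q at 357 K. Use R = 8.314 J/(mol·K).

3.22

k_P/k_Q = (A_P/A_Q)·exp[−(E_P−E_Q)/(RT)] = (A_P/A_Q)·exp[(E_Q−E_P)/(RT)].
(E_Q−E_P)/(RT) = (185−124)×10³/(8.314×357) = 61000/2968 = 20.55.
k_P/k_Q = (5.88×10^5/1.54×10^14)·exp(20.55) = 3.818×10^-9 × 8.425×10^8 = 3.22.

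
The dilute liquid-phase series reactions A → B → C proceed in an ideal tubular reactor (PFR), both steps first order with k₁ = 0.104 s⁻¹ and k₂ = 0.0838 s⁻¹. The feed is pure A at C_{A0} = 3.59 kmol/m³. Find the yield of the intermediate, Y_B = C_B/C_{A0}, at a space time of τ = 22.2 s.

0.290

The intermediate concentration in a first-order A→B→C sequence is C_B = k₁C_{A0}(e^(−k₁τ) − e^(−k₂τ))/(k₂−k₁).
e^(−k₁τ) = e^(−0.104×22.2) = e^(−2.309) = 0.09938; e^(−k₂τ) = e^(−1.860) = 0.1556.
C_B = 0.104×3.59/(0.0838−0.104) × (0.09938−0.1556) = (-18.48)×(-0.05624) = 1.039 kmol/m³.
Y_B = C_B/C_{A0} = 1.039/3.59 = 0.290.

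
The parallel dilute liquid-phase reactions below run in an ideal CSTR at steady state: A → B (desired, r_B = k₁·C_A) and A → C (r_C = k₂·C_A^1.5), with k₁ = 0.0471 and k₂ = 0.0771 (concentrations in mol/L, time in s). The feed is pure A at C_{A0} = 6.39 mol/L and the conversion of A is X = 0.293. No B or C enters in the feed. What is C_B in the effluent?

0.418 mol/L

Exit C_A = C_{A0}(1−X) = 6.39×0.707 = 4.518 mol/L.
In a CSTR the entire volume is at exit conditions, so r_B = 0.0471×4.518 = 0.2128 and r_C = 0.0771×4.518^1.5 = 0.7403.
Fraction of consumed A going to B: r_B/(r_B+r_C) = 0.2232.
C_B = 0.2232·C_{A0}·X = 0.2232×6.39×0.293 = 0.418 mol/L.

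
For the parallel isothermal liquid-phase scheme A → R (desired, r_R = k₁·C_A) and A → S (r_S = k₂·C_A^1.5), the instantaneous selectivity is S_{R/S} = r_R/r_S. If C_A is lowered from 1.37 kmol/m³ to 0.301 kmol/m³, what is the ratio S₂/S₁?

S_{R/S} = (k₁/k₂)·C_A^-0.5, so S₂/S₁ = (C_{A,2}/C_{A,1})^-0.5.
= (0.301/1.37)^(-0.5) = (0.2197)^(-0.5) = 2.13.

2.13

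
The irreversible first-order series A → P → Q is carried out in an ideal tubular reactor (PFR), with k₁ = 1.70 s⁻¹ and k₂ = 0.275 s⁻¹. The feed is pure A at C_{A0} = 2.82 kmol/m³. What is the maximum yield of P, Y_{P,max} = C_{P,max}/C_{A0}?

0.704

Evaluating C_P at τ_opt = ln(k₂/k₁)/(k₂−k₁) gives C_{P,max}/C_{A0} = (k₁/k₂)^[k₂/(k₂−k₁)].
= (1.70/0.275)^(0.275/(0.275−1.70)) = (6.182)^(-0.1930) = 0.7036.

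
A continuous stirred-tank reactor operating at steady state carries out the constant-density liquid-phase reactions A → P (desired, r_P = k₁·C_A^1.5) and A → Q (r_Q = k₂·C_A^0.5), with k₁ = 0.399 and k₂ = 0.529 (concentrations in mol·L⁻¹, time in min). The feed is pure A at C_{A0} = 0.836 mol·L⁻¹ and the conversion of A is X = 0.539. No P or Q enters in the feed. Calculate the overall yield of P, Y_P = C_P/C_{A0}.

Exit C_A = C_{A0}(1−X) = 0.836×0.461 = 0.3854 mol·L⁻¹.
Rates in a CSTR are evaluated at the outlet concentration: r_P = 0.399×0.3854^1.5 = 0.09546, r_Q = 0.529×0.3854^0.5 = 0.3284.
Fraction of consumed A going to P: r_P/(r_P+r_Q) = 0.2252.
C_P = 0.2252·C_{A0}·X = 0.2252×0.836×0.539 = 0.101 mol·L⁻¹; Y_P = C_P/C_{A0} = 0.121.

0.121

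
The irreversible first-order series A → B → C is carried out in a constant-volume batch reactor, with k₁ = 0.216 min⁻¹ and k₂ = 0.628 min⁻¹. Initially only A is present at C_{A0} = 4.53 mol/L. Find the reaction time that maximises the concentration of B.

2.59 min

Setting dC_B/dt = 0 gives t_opt = ln(k₂/k₁)/(k₂−k₁).
= ln(0.628/0.216)/(0.628−0.216) = ln(2.907)/0.4120 = 1.067/0.4120 = 2.59 min.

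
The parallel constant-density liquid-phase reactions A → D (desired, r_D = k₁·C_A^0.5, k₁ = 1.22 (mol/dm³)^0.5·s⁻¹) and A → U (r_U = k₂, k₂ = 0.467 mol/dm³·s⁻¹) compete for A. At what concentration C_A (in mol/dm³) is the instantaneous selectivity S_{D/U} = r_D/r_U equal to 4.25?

S_{D/U} = (k₁/k₂)·C_A^0.5 ⇒ C_A = (S·k₂/k₁)^(2).
= (4.25×0.467/1.22)^(2) = (1.627)^(2) = 2.65 mol/dm³.

2.65 mol/dm³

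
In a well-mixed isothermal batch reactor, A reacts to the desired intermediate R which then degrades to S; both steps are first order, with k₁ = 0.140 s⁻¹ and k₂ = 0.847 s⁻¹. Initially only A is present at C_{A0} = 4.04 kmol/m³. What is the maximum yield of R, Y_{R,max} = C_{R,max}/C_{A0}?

For a first-order series the maximum intermediate yield is C_{R,max}/C_{A0} = (k₁/k₂)^[k₂/(k₂−k₁)].
= (0.140/0.847)^(0.847/(0.847−0.140)) = (0.1653)^(1.198) = 0.1157.

0.116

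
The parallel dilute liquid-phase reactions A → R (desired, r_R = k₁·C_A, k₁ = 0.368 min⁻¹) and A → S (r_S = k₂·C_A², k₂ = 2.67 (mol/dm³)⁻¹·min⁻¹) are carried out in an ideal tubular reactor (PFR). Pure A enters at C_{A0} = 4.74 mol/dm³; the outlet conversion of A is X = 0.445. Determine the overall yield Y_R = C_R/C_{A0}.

C_A = C_{A0}(1−X) = 2.631 mol/dm³.
Along a PFR/batch, dC_R/dC_A = −r_R/(r_R+r_S) = −k₁/(k₁+k₂·C_A).
Integrating from C_{A0} to C_A: C_R = (0.368/2.67)·ln[(0.368+2.67·4.74)/(0.368+2.67·2.63)] = 0.1378·ln(13.02/7.392) = 0.07806 mol/dm³.
Y_R = C_R/C_{A0} = 0.07806/4.74 = 0.0165.

0.0165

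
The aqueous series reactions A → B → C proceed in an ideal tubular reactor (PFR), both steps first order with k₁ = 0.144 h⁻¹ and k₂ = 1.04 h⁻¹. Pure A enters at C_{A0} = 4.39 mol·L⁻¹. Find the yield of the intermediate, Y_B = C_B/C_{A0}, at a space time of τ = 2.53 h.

0.100

Solving the coupled first-order balances gives C_B(τ) = [k₁/(k₂−k₁)]·C_{A0}·(e^(−k₁τ) − e^(−k₂τ)).
e^(−k₁τ) = e^(−0.144×2.53) = e^(−0.3643) = 0.6947; e^(−k₂τ) = e^(−2.631) = 0.07199.
C_B = 0.144×4.39/(1.04−0.144) × (0.6947−0.07199) = 0.7055×0.6227 = 0.4393 mol·L⁻¹.
Y_B = C_B/C_{A0} = 0.4393/4.39 = 0.100.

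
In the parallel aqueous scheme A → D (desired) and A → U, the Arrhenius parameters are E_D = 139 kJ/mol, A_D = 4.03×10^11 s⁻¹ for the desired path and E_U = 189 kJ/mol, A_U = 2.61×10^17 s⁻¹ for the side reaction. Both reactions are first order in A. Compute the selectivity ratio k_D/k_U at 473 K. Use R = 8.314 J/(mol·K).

Since both paths have the same order in A, the concentration cancels and S_{D/U} = k_D/k_U = (A_D/A_U)·exp[(E_U−E_D)/(RT)].
(E_U−E_D)/(RT) = (189−139)×10³/(8.314×473) = 50000/3933 = 12.71.
k_D/k_U = (4.03×10^11/2.61×10^17)·exp(12.71) = 1.544×10^-6 × 3.325×10^5 = 0.513.
Since E_D < E_U, lowering the temperature improves selectivity toward D.

0.513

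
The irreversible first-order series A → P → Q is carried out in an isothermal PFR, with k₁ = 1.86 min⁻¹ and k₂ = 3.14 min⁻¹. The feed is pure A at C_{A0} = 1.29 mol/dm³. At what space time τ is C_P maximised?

0.409 min

Setting dC_P/dτ = 0 gives τ_opt = ln(k₂/k₁)/(k₂−k₁).
= ln(3.14/1.86)/(3.14−1.86) = ln(1.688)/1.280 = 0.5236/1.280 = 0.409 min.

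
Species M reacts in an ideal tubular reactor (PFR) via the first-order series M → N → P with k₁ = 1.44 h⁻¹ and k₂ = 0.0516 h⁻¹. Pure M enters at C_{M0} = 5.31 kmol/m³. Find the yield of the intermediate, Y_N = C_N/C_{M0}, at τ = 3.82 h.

For first-order series with pure M initially, C_N(τ) = k₁C_{M0}/(k₂−k₁)·(e^(−k₁τ) − e^(−k₂τ)).
e^(−k₁τ) = e^(−1.44×3.82) = e^(−5.501) = 0.004084; e^(−k₂τ) = e^(−0.1971) = 0.8211.
C_N = 1.44×5.31/(0.0516−1.44) × (0.004084−0.8211) = (-5.507)×(-0.8170) = 4.500 kmol/m³.
Y_N = C_N/C_{M0} = 4.500/5.31 = 0.847.

0.847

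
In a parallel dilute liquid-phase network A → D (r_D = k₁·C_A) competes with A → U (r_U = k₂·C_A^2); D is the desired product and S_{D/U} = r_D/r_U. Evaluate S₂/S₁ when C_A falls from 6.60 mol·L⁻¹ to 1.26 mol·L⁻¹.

S_{D/U} = (k₁/k₂)·C_A⁻¹, so S₂/S₁ = (C_{A,2}/C_{A,1})⁻¹.
= 6.60/1.26 = 5.24.
Selectivity toward D rises as C_A falls — low-concentration operation is favoured.

5.24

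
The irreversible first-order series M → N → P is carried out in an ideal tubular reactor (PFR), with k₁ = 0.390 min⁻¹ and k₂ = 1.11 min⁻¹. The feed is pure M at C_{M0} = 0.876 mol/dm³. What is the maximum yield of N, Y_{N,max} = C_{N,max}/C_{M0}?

0.199

For a first-order series the maximum intermediate yield is C_{N,max}/C_{M0} = (k₁/k₂)^[k₂/(k₂−k₁)].
= (0.390/1.11)^(1.11/(1.11−0.390)) = (0.3514)^(1.542) = 0.1994.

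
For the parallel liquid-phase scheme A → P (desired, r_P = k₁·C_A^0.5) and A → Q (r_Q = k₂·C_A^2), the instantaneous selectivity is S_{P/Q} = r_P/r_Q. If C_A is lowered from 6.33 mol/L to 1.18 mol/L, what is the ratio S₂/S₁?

S_{P/Q} = (k₁/k₂)·C_A^-1.5, so S₂/S₁ = (C_{A,2}/C_{A,1})^-1.5.
= (1.18/6.33)^(-1.5) = (0.1864)^(-1.5) = 12.4.

12.4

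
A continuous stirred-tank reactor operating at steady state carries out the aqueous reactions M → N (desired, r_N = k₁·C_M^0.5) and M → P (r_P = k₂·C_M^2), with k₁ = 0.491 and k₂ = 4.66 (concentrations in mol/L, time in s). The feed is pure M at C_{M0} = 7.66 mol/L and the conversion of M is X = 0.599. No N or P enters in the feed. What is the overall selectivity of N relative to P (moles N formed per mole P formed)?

0.0196

Exit C_M = C_{M0}(1−X) = 7.66×0.401 = 3.072 mol/L.
Rates in a CSTR are evaluated at the outlet concentration: r_N = 0.491×3.072^0.5 = 0.8605, r_P = 4.66×3.072^2 = 43.97.
Overall selectivity = C_N/C_P = r_Nτ/(r_Pτ) = r_N/r_P = 0.0196.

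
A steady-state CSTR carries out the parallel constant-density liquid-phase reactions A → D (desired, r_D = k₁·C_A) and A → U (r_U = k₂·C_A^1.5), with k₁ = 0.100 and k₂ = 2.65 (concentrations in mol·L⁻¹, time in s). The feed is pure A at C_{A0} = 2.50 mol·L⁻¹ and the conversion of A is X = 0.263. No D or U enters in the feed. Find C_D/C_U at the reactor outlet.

0.0278

Exit C_A = C_{A0}(1−X) = 2.50×0.737 = 1.843 mol·L⁻¹.
A CSTR operates uniformly at the exit composition, giving r_D = 0.1843 and r_U = 6.628 (each k·C_A^n at C_A = 1.843).
Overall selectivity = C_D/C_U = r_Dτ/(r_Uτ) = r_D/r_U = 0.0278.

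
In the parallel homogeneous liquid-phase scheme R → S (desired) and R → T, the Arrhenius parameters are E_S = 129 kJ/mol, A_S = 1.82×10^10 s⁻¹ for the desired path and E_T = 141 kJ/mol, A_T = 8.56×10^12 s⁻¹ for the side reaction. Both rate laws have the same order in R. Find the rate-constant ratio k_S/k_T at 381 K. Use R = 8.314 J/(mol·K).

Since both paths have the same order in R, the concentration cancels and S_{S/T} = k_S/k_T = (A_S/A_T)·exp[(E_T−E_S)/(RT)].
(E_T−E_S)/(RT) = (141−129)×10³/(8.314×381) = 12000/3168 = 3.788.
k_S/k_T = (1.82×10^10/8.56×10^12)·exp(3.788) = 0.002126 × 44.18 = 0.0939.
Since E_S < E_T, lowering the temperature improves selectivity toward S.

0.0939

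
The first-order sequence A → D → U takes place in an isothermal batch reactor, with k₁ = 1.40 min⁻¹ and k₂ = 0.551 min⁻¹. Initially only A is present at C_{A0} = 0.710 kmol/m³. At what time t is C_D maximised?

1.10 min

The intermediate peaks when r₁ = r₂, i.e. k₁e^(−k₁t) = k₂e^(−k₂t), giving t_opt = ln(k₂/k₁)/(k₂−k₁).
= ln(0.551/1.40)/(0.551−1.40) = ln(0.3936)/-0.8490 = -0.9325/-0.8490 = 1.10 min.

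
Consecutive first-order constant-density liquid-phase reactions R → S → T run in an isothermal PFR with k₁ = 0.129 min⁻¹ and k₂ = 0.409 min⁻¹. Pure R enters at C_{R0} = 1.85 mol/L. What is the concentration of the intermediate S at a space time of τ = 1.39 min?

For first-order series with pure R initially, C_S(τ) = k₁C_{R0}/(k₂−k₁)·(e^(−k₁τ) − e^(−k₂τ)).
e^(−k₁τ) = e^(−0.129×1.39) = e^(−0.1793) = 0.8358; e^(−k₂τ) = e^(−0.5685) = 0.5664.
C_S = 0.129×1.85/(0.409−0.129) × (0.8358−0.5664) = 0.8523×0.2695 = 0.2297 mol/L.

0.230 mol/L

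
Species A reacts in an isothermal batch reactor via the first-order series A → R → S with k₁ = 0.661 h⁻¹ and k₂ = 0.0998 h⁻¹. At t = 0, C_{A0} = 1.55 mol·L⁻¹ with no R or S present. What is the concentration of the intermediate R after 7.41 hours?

For first-order series with pure A initially, C_R(t) = k₁C_{A0}/(k₂−k₁)·(e^(−k₁t) − e^(−k₂t)).
e^(−k₁t) = e^(−0.661×7.41) = e^(−4.898) = 0.007461; e^(−k₂t) = e^(−0.7395) = 0.4773.
C_R = 0.661×1.55/(0.0998−0.661) × (0.007461−0.4773) = (-1.826)×(-0.4699) = 0.8578 mol·L⁻¹.

0.858 mol·L⁻¹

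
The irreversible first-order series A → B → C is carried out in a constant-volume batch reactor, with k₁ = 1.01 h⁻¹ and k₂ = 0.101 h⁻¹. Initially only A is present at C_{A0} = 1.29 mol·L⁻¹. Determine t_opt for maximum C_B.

Setting dC_B/dt = 0 gives t_opt = ln(k₂/k₁)/(k₂−k₁).
= ln(0.101/1.01)/(0.101−1.01) = ln(0.1000)/-0.9090 = -2.303/-0.9090 = 2.53 h.

2.53 h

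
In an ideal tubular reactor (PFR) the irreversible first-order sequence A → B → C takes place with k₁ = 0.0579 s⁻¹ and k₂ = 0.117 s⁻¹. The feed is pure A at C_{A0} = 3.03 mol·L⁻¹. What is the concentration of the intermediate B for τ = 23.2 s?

For first-order series with pure A initially, C_B(τ) = k₁C_{A0}/(k₂−k₁)·(e^(−k₁τ) − e^(−k₂τ)).
e^(−k₁τ) = e^(−0.0579×23.2) = e^(−1.343) = 0.2610; e^(−k₂τ) = e^(−2.714) = 0.06624.
C_B = 0.0579×3.03/(0.117−0.0579) × (0.2610−0.06624) = 2.968×0.1947 = 0.5781 mol·L⁻¹.

0.578 mol·L⁻¹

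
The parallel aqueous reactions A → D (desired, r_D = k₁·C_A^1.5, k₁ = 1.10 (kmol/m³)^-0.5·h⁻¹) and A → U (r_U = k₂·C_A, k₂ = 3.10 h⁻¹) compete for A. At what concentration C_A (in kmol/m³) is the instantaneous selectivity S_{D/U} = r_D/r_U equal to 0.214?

S_{D/U} = (k₁/k₂)·C_A^0.5 ⇒ C_A = (S·k₂/k₁)^(2).
= (0.214×3.10/1.10)^(2) = (0.6031)^(2) = 0.364 kmol/m³.

0.364 kmol/m³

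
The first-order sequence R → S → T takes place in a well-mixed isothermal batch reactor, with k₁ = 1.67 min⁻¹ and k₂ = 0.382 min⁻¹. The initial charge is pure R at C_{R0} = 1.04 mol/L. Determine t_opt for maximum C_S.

The intermediate peaks when r₁ = r₂, i.e. k₁e^(−k₁t) = k₂e^(−k₂t), giving t_opt = ln(k₂/k₁)/(k₂−k₁).
= ln(0.382/1.67)/(0.382−1.67) = ln(0.2287)/-1.288 = -1.475/-1.288 = 1.15 min.

1.15 min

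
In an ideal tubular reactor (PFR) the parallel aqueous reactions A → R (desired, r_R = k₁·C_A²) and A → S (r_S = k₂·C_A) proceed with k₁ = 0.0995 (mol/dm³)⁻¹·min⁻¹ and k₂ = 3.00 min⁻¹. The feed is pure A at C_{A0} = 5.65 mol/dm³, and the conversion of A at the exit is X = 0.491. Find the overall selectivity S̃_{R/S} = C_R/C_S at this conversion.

0.141

C_A = C_{A0}(1−X) = 2.876 mol/dm³.
Along a PFR/batch, dC_S/dC_A = −r_S/(r_R+r_S) = −k₂/(k₂+k₁·C_A).
Integrating from C_{A0} to C_A: C_S = (3.00/0.0995)·ln[(3.00+0.0995·5.65)/(3.00+0.0995·2.88)] = 30.15·ln(3.562/3.286) = 2.432 mol/dm³.
Then C_R = (C_{A0}−C_A) − C_S = 2.774 − 2.432 = 0.3423 mol/dm³.
S̃_{R/S} = C_R/C_S = 0.3423/2.432 = 0.141.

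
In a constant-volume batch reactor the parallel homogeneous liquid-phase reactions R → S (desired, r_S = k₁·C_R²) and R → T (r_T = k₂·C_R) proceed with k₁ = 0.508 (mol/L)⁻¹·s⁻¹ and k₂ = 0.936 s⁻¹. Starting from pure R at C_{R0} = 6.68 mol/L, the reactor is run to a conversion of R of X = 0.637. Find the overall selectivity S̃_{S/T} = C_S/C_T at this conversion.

2.34

C_R = C_{R0}(1−X) = 2.425 mol/L.
Along a PFR/batch, dC_T/dC_R = −r_T/(r_S+r_T) = −k₂/(k₂+k₁·C_R).
Integrating from C_{R0} to C_R: C_T = (0.936/0.508)·ln[(0.936+0.508·6.68)/(0.936+0.508·2.42)] = 1.843·ln(4.329/2.168) = 1.275 mol/L.
Then C_S = (C_{R0}−C_R) − C_T = 4.255 − 1.275 = 2.981 mol/L.
S̃_{S/T} = C_S/C_T = 2.981/1.275 = 2.34.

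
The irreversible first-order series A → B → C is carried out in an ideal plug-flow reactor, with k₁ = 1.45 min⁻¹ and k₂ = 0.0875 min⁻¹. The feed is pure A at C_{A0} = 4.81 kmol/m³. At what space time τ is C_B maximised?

2.06 min

For first-order series the maximum of C_B occurs at τ_opt = ln(k₂/k₁)/(k₂−k₁).
= ln(0.0875/1.45)/(0.0875−1.45) = ln(0.06034)/-1.363 = -2.808/-1.363 = 2.06 min.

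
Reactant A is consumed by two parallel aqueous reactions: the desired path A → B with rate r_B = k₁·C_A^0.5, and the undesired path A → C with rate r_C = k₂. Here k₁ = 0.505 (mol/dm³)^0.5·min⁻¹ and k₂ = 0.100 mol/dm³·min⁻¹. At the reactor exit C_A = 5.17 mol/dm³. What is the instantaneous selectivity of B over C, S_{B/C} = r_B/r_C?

S_{B/C} = r_B/r_C = (k₁·C_A^0.5)/(k₂) = (k₁/k₂)·C_A^0.5.
= (0.505×5.170^0.5) / (0.100) = 1.148/0.1000 = 11.5.

11.5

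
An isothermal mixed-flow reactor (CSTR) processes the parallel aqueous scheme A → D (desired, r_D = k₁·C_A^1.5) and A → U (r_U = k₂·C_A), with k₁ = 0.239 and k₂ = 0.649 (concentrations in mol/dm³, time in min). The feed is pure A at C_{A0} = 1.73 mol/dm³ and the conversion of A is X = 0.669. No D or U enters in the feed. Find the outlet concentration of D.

0.252 mol/dm³

Exit C_A = C_{A0}(1−X) = 1.73×0.331 = 0.5726 mol/dm³.
Rates in a CSTR are evaluated at the outlet concentration: r_D = 0.239×0.5726^1.5 = 0.1036, r_U = 0.649×0.5726 = 0.3716.
Fraction of consumed A going to D: r_D/(r_D+r_U) = 0.2179.
C_D = 0.2179·C_{A0}·X = 0.2179×1.73×0.669 = 0.252 mol/dm³.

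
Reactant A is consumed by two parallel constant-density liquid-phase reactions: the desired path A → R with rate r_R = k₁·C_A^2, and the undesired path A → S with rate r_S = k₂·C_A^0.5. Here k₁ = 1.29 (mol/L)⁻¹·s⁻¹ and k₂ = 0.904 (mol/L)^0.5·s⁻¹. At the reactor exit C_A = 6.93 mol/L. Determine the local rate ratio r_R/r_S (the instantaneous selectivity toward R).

26.0

S_{R/S} = r_R/r_S = (k₁·C_A^2)/(k₂·C_A^0.5) = (k₁/k₂)·C_A^1.5.
= (1.29×6.930^2) / (0.904×6.930^0.5) = 61.95/2.380 = 26.0.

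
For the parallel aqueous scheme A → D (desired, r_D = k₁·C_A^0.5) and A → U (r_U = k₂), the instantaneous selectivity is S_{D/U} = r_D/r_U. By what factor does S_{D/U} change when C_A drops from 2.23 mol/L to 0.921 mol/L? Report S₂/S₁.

S_{D/U} = (k₁/k₂)·C_A^0.5, so S₂/S₁ = (C_{A,2}/C_{A,1})^0.5.
= (0.921/2.23)^0.5 = (0.4130)^0.5 = 0.643.

0.643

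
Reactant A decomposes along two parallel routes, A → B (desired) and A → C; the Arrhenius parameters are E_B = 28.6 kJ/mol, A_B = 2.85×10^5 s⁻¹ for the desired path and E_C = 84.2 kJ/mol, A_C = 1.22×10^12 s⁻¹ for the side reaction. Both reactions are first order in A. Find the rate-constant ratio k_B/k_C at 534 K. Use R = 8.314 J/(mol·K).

0.0642

Since both paths have the same order in A, the concentration cancels and S_{B/C} = k_B/k_C = (A_B/A_C)·exp[(E_C−E_B)/(RT)].
(E_C−E_B)/(RT) = (84.2−28.6)×10³/(8.314×534) = 55600/4440 = 12.52.
k_B/k_C = (2.85×10^5/1.22×10^12)·exp(12.52) = 2.336×10^-7 × 2.747×10^5 = 0.0642.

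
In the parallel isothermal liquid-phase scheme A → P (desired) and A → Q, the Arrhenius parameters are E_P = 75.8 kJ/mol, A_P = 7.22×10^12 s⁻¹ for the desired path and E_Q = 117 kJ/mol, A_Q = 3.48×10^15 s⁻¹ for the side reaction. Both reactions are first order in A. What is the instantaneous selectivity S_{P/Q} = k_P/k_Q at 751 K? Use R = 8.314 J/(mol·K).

With equal orders, S_{P/Q} = k_P/k_Q = (A_P/A_Q)·exp[(E_Q−E_P)/(RT)].
(E_Q−E_P)/(RT) = (117−75.8)×10³/(8.314×751) = 41200/6244 = 6.599.
k_P/k_Q = (7.22×10^12/3.48×10^15)·exp(6.599) = 0.002075 × 734.0 = 1.52.
Since E_P < E_Q, lowering the temperature improves selectivity toward P.

1.52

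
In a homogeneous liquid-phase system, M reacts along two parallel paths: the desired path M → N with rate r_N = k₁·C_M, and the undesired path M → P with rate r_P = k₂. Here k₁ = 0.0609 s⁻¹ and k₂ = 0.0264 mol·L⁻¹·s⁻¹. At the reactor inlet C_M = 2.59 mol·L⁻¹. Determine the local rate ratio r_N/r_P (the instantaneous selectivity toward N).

5.97

S_{N/P} = r_N/r_P = (k₁·C_M)/(k₂) = (k₁/k₂)·C_M.
= (0.0609×2.590) / (0.0264) = 0.1577/0.02640 = 5.97.
Since the desired path is higher order in M, keeping C_M high (PFR or concentrated feed) favours N.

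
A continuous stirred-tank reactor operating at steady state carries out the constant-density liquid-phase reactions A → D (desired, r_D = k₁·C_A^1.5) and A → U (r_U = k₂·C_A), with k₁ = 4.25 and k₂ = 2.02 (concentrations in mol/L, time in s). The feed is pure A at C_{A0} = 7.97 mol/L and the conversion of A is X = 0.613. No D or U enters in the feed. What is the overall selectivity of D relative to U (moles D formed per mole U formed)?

3.70

Exit C_A = C_{A0}(1−X) = 7.97×0.387 = 3.084 mol/L.
A CSTR operates uniformly at the exit composition, giving r_D = 23.02 and r_U = 6.230 (each k·C_A^n at C_A = 3.084).
Overall selectivity = C_D/C_U = r_Dτ/(r_Uτ) = r_D/r_U = 3.70.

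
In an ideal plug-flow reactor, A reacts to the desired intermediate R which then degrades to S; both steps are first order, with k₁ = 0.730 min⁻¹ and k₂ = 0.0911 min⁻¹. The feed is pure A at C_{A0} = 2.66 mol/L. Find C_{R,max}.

1.98 mol/L

For a first-order series the maximum intermediate yield is C_{R,max}/C_{A0} = (k₁/k₂)^[k₂/(k₂−k₁)].
= (0.730/0.0911)^(0.0911/(0.0911−0.730)) = (8.013)^(-0.1426) = 0.7432.
C_{R,max} = 0.7432×2.66 = 1.98 mol/L.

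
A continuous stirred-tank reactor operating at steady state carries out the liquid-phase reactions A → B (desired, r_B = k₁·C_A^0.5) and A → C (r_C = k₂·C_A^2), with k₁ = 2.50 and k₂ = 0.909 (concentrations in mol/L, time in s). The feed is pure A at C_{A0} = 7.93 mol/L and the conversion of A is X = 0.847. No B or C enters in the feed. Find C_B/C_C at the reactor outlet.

Exit C_A = C_{A0}(1−X) = 7.93×0.153 = 1.213 mol/L.
Rates in a CSTR are evaluated at the outlet concentration: r_B = 2.50×1.213^0.5 = 2.754, r_C = 0.909×1.213^2 = 1.338.
Overall selectivity = C_B/C_C = r_Bτ/(r_Cτ) = r_B/r_C = 2.06.

2.06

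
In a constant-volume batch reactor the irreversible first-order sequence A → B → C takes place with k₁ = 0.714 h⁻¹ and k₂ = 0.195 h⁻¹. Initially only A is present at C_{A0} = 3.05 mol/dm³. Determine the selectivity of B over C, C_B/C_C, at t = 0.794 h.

11.5

Solving the coupled first-order balances gives C_B(t) = [k₁/(k₂−k₁)]·C_{A0}·(e^(−k₁t) − e^(−k₂t)).
e^(−k₁t) = e^(−0.714×0.794) = e^(−0.5669) = 0.5673; e^(−k₂t) = e^(−0.1548) = 0.8566.
C_B = 0.714×3.05/(0.195−0.714) × (0.5673−0.8566) = (-4.196)×(-0.2893) = 1.214 mol/dm³.
C_A = C_{A0}e^(−k₁t) = 1.730 mol/dm³, so C_C = C_{A0}−C_A−C_B = 0.1060 mol/dm³; C_B/C_C = 11.5.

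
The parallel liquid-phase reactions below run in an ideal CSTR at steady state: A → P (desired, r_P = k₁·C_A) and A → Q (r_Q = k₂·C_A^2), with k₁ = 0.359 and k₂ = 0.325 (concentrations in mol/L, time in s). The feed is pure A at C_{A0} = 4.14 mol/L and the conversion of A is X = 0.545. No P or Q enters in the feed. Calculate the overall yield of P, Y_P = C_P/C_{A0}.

Exit C_A = C_{A0}(1−X) = 4.14×0.455 = 1.884 mol/L.
Rates in a CSTR are evaluated at the outlet concentration: r_P = 0.359×1.884 = 0.6762, r_Q = 0.325×1.884^2 = 1.153.
Fraction of consumed A going to P: r_P/(r_P+r_Q) = 0.3696.
C_P = 0.3696·C_{A0}·X = 0.3696×4.14×0.545 = 0.834 mol/L; Y_P = C_P/C_{A0} = 0.201.

0.201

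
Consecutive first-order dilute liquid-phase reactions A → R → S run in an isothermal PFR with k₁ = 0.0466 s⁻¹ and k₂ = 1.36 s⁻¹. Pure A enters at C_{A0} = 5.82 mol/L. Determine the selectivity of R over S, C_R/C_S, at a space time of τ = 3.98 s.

0.209

Solving the coupled first-order balances gives C_R(τ) = [k₁/(k₂−k₁)]·C_{A0}·(e^(−k₁τ) − e^(−k₂τ)).
e^(−k₁τ) = e^(−0.0466×3.98) = e^(−0.1855) = 0.8307; e^(−k₂τ) = e^(−5.413) = 0.004459.
C_R = 0.0466×5.82/(1.36−0.0466) × (0.8307−0.004459) = 0.2065×0.8263 = 0.1706 mol/L.
C_A = C_{A0}e^(−k₁τ) = 4.835 mol/L, so C_S = C_{A0}−C_A−C_R = 0.8146 mol/L; C_R/C_S = 0.209.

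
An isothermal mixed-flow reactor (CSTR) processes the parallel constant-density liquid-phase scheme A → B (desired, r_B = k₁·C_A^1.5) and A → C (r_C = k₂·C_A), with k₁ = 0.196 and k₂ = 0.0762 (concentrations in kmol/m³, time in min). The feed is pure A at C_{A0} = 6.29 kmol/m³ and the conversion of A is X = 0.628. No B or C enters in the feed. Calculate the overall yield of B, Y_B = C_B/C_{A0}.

0.501

Exit C_A = C_{A0}(1−X) = 6.29×0.372 = 2.340 kmol/m³.
Rates in a CSTR are evaluated at the outlet concentration: r_B = 0.196×2.340^1.5 = 0.7015, r_C = 0.0762×2.340 = 0.1783.
Fraction of consumed A going to B: r_B/(r_B+r_C) = 0.7973.
C_B = 0.7973·C_{A0}·X = 0.7973×6.29×0.628 = 3.15 kmol/m³; Y_B = C_B/C_{A0} = 0.501.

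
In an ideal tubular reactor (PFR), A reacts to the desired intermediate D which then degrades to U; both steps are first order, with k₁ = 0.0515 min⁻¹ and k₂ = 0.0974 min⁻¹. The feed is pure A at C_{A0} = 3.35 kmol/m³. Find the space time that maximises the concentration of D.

13.9 min

For first-order series the maximum of C_D occurs at τ_opt = ln(k₂/k₁)/(k₂−k₁).
= ln(0.0974/0.0515)/(0.0974−0.0515) = ln(1.891)/0.04590 = 0.6372/0.04590 = 13.9 min.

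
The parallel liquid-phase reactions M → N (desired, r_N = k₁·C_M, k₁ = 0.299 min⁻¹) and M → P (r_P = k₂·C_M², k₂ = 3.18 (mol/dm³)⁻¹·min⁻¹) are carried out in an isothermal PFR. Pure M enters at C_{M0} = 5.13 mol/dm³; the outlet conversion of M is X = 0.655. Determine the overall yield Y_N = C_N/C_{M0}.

C_M = C_{M0}(1−X) = 1.770 mol/dm³.
Along a PFR/batch, dC_N/dC_M = −r_N/(r_N+r_P) = −k₁/(k₁+k₂·C_M).
Integrating from C_{M0} to C_M: C_N = (0.299/3.18)·ln[(0.299+3.18·5.13)/(0.299+3.18·1.77)] = 0.09403·ln(16.61/5.927) = 0.09690 mol/dm³.
Y_N = C_N/C_{M0} = 0.09690/5.13 = 0.0189.

0.0189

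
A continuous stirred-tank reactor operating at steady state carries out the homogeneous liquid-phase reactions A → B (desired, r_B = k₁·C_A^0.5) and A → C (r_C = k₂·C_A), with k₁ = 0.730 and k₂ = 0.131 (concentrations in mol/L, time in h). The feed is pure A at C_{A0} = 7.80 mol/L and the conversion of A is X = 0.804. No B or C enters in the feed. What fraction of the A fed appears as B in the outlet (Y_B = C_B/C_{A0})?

0.658

Exit C_A = C_{A0}(1−X) = 7.80×0.196 = 1.529 mol/L.
A CSTR operates uniformly at the exit composition, giving r_B = 0.9026 and r_C = 0.2003 (each k·C_A^n at C_A = 1.529).
Fraction of consumed A going to B: r_B/(r_B+r_C) = 0.8184.
C_B = 0.8184·C_{A0}·X = 0.8184×7.80×0.804 = 5.13 mol/L; Y_B = C_B/C_{A0} = 0.658.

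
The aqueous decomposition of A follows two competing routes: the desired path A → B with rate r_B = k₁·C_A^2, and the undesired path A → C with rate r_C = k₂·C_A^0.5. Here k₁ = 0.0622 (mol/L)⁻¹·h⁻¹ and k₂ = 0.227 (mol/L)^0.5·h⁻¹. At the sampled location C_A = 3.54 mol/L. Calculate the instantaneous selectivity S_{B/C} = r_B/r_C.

1.83

S_{B/C} = r_B/r_C = (k₁·C_A^2)/(k₂·C_A^0.5) = (k₁/k₂)·C_A^1.5.
= (0.0622×3.540^2) / (0.227×3.540^0.5) = 0.7795/0.4271 = 1.83.
Since the desired path is higher order in A, keeping C_A high (PFR or concentrated feed) favours B.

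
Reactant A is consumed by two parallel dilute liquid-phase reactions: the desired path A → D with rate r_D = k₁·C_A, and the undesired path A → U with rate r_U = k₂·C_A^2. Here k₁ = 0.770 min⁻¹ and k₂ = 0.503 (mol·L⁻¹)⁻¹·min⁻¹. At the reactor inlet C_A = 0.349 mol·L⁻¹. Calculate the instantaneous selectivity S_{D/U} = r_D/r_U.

S_{D/U} = r_D/r_U = (k₁·C_A)/(k₂·C_A^2) = (k₁/k₂)·C_A⁻¹.
= (0.770×0.3490) / (0.503×0.3490^2) = 0.2687/0.06127 = 4.39.

4.39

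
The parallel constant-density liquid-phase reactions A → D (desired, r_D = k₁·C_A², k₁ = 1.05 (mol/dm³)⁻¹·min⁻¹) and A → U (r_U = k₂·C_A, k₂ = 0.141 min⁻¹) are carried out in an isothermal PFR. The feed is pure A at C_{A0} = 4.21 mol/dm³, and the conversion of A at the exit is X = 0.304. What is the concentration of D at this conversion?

1.23 mol/dm³

C_A = C_{A0}(1−X) = 2.930 mol/dm³.
Along a PFR/batch, dC_U/dC_A = −r_U/(r_D+r_U) = −k₂/(k₂+k₁·C_A).
Integrating from C_{A0} to C_A: C_U = (0.141/1.05)·ln[(0.141+1.05·4.21)/(0.141+1.05·2.93)] = 0.1343·ln(4.562/3.218) = 0.04686 mol/dm³.
Then C_D = (C_{A0}−C_A) − C_U = 1.280 − 0.04686 = 1.233 mol/dm³.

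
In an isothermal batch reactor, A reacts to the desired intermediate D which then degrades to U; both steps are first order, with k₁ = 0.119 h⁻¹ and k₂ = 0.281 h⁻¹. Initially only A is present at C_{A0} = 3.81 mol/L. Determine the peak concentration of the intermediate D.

At the optimum, C_{D,max}/C_{A0} = (k₁/k₂)^[k₂/(k₂−k₁)].
= (0.119/0.281)^(0.281/(0.281−0.119)) = (0.4235)^(1.735) = 0.2253.
C_{D,max} = 0.2253×3.81 = 0.858 mol/L.

0.858 mol/L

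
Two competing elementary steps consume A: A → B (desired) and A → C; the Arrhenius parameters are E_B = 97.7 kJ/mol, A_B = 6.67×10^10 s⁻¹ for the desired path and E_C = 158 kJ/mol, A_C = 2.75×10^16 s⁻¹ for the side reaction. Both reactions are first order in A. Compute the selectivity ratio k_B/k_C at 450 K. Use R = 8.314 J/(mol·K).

24.2

With equal orders, S_{B/C} = k_B/k_C = (A_B/A_C)·exp[(E_C−E_B)/(RT)].
(E_C−E_B)/(RT) = (158−97.7)×10³/(8.314×450) = 60300/3741 = 16.12.
k_B/k_C = (6.67×10^10/2.75×10^16)·exp(16.12) = 2.425×10^-6 × 9.993×10^6 = 24.2.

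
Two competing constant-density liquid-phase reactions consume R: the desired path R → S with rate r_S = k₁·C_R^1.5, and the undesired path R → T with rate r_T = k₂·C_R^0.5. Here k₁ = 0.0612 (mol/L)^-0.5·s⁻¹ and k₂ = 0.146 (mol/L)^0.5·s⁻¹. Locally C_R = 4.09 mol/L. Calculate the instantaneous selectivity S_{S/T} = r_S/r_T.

1.71

S_{S/T} = r_S/r_T = (k₁·C_R^1.5)/(k₂·C_R^0.5) = (k₁/k₂)·C_R.
= (0.0612×4.090^1.5) / (0.146×4.090^0.5) = 0.5062/0.2953 = 1.71.
Since the desired path is higher order in R, keeping C_R high (PFR or concentrated feed) favours S.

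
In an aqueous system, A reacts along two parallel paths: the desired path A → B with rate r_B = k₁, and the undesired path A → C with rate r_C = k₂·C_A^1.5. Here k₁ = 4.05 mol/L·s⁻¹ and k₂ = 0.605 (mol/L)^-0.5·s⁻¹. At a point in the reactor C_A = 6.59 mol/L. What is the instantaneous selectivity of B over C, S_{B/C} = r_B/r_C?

S_{B/C} = r_B/r_C = (k₁)/(k₂·C_A^1.5) = (k₁/k₂)·C_A^-1.5.
= (4.05) / (0.605×6.590^1.5) = 4.050/10.23 = 0.396.
The undesired path is higher order in A, so low C_A (CSTR or dilute feed) favours B.

0.396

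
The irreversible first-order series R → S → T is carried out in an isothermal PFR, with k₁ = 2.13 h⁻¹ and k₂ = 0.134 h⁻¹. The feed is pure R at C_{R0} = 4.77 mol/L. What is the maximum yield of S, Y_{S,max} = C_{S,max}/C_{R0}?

0.831

At the optimum, C_{S,max}/C_{R0} = (k₁/k₂)^[k₂/(k₂−k₁)].
= (2.13/0.134)^(0.134/(0.134−2.13)) = (15.90)^(-0.06713) = 0.8305.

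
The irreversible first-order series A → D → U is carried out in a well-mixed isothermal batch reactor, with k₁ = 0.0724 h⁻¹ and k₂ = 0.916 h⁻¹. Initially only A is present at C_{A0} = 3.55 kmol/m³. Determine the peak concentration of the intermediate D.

0.226 kmol/m³

At the optimum, C_{D,max}/C_{A0} = (k₁/k₂)^[k₂/(k₂−k₁)].
= (0.0724/0.916)^(0.916/(0.916−0.0724)) = (0.07904)^(1.086) = 0.06357.
C_{D,max} = 0.06357×3.55 = 0.226 kmol/m³.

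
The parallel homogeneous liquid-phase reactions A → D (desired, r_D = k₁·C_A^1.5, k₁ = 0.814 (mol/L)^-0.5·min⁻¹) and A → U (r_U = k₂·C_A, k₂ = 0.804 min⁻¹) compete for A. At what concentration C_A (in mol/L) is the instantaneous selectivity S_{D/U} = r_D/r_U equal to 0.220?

0.0472 mol/L

S_{D/U} = (k₁/k₂)·C_A^0.5 ⇒ C_A = (S·k₂/k₁)^(2).
= (0.220×0.804/0.814)^(2) = (0.2173)^(2) = 0.0472 mol/L.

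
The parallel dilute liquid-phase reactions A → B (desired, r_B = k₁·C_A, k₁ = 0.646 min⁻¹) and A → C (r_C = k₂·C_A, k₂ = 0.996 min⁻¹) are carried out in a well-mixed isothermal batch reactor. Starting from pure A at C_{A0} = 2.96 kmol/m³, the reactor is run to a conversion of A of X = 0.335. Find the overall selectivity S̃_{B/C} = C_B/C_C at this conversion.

C_A = C_{A0}(1−X) = 1.968 kmol/m³.
Both paths are first order in A, so the instantaneous fraction to B is constant: dC_B/d(−C_A) = k₁/(k₁+k₂) = 0.3934.
C_B = 0.3934·(C_{A0}−C_A) = 0.3934×0.9916 = 0.390 kmol/m³.
C_C = (C_{A0}−C_A)−C_B = 0.6015 kmol/m³; S̃_{B/C} = 0.3901/0.6015 = 0.649.

0.649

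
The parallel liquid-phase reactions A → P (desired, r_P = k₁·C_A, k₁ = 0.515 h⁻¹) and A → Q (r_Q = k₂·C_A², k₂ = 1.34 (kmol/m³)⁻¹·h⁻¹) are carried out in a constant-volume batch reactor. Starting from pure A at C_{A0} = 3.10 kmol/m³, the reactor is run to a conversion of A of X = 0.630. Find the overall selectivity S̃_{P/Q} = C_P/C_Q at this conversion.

0.193

C_A = C_{A0}(1−X) = 1.147 kmol/m³.
Along a PFR/batch, dC_P/dC_A = −r_P/(r_P+r_Q) = −k₁/(k₁+k₂·C_A).
Integrating from C_{A0} to C_A: C_P = (0.515/1.34)·ln[(0.515+1.34·3.10)/(0.515+1.34·1.15)] = 0.3843·ln(4.669/2.052) = 0.3160 kmol/m³.
C_Q = (C_{A0}−C_A)−C_P = 1.637 kmol/m³; S̃_{P/Q} = 0.3160/1.637 = 0.193.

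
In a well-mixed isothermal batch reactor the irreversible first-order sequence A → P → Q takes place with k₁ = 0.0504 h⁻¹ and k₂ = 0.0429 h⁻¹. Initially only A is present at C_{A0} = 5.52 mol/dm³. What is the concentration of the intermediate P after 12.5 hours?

For first-order series with pure A initially, C_P(t) = k₁C_{A0}/(k₂−k₁)·(e^(−k₁t) − e^(−k₂t)).
e^(−k₁t) = e^(−0.0504×12.5) = e^(−0.6300) = 0.5326; e^(−k₂t) = e^(−0.5363) = 0.5849.
C_P = 0.0504×5.52/(0.0429−0.0504) × (0.5326−0.5849) = (-37.09)×(-0.05235) = 1.942 mol/dm³.

1.94 mol/dm³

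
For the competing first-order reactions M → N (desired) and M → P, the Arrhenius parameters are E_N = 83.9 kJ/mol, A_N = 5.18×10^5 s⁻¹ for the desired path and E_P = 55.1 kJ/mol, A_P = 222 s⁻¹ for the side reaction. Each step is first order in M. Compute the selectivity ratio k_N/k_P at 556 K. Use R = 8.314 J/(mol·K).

k_N/k_P = (A_N/A_P)·exp[−(E_N−E_P)/(RT)] = (A_N/A_P)·exp[(E_P−E_N)/(RT)].
(E_P−E_N)/(RT) = (55.1−83.9)×10³/(8.314×556) = -28800/4623 = -6.230.
k_N/k_P = (5.18×10^5/222)·exp(-6.230) = 2333 × 0.001969 = 4.59.
Since E_N > E_P, raising the temperature improves selectivity toward N.

4.59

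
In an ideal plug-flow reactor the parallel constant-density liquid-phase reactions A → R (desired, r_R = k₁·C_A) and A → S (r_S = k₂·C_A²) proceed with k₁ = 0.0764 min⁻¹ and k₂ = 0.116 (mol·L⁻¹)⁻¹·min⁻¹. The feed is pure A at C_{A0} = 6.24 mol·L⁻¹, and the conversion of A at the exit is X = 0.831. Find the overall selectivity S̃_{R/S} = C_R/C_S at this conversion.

C_A = C_{A0}(1−X) = 1.055 mol·L⁻¹.
Along a PFR/batch, dC_R/dC_A = −r_R/(r_R+r_S) = −k₁/(k₁+k₂·C_A).
Integrating from C_{A0} to C_A: C_R = (0.0764/0.116)·ln[(0.0764+0.116·6.24)/(0.0764+0.116·1.05)] = 0.6586·ln(0.8002/0.1987) = 0.9174 mol·L⁻¹.
C_S = (C_{A0}−C_A)−C_R = 4.268 mol·L⁻¹; S̃_{R/S} = 0.9174/4.268 = 0.215.

0.215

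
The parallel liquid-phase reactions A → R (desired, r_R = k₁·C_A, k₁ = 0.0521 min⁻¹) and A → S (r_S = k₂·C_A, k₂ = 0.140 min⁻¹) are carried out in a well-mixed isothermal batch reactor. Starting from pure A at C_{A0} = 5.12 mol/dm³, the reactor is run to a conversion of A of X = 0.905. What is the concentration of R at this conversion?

1.26 mol/dm³

C_A = C_{A0}(1−X) = 0.4864 mol/dm³.
Both paths are first order in A, so the instantaneous fraction to R is constant: dC_R/d(−C_A) = k₁/(k₁+k₂) = 0.2712.
C_R = 0.2712·(C_{A0}−C_A) = 0.2712×4.634 = 1.26 mol/dm³.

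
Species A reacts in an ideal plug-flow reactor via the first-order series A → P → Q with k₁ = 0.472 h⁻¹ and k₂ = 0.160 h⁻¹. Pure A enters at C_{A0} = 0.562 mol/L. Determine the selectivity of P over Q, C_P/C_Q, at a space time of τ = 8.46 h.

For first-order series with pure A initially, C_P(τ) = k₁C_{A0}/(k₂−k₁)·(e^(−k₁τ) − e^(−k₂τ)).
e^(−k₁τ) = e^(−0.472×8.46) = e^(−3.993) = 0.01844; e^(−k₂τ) = e^(−1.354) = 0.2583.
C_P = 0.472×0.562/(0.160−0.472) × (0.01844−0.2583) = (-0.8502)×(-0.2399) = 0.2039 mol/L.
C_A = C_{A0}e^(−k₁τ) = 0.01036 mol/L, so C_Q = C_{A0}−C_A−C_P = 0.3477 mol/L; C_P/C_Q = 0.587.

0.587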